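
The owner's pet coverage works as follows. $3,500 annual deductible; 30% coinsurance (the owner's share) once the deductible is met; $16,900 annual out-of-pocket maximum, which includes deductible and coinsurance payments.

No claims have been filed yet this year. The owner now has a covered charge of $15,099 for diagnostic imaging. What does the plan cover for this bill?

$8,119.30

Nothing has been paid toward the $3,500 deductible, so the first $3,500 of this charge is applied there.
After the $3,500 deductible portion, $15,099 − $3,500 = $11,599 is subject to coinsurance.
30% of $11,599 = $3,479.70 falls to the owner.
Owner responsibility before any cap: $3,500 + $3,479.70 = $6,979.70.
Year-to-date out-of-pocket becomes $0 + $6,979.70 = $6,979.70, still under the $16,900 maximum, so no cap applies.
Insurer pays the balance: $15,099 − $6,979.70 = $8,119.30.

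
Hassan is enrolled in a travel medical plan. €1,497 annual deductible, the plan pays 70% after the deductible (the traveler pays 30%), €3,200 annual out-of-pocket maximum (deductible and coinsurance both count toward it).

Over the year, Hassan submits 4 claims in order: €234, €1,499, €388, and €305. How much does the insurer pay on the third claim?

€271.60

Bill 1, €234: entire amount goes to the deductible. Traveler owes €234 (running OOP €234). Plan pays €234 − €234 = €0.
Bill 2, €1,499: €1,263 to deductible, leaving €236; 30% of €236 = €70.80. Traveler pays €1,333.80; OOP now €1,567.80. Plan pays €1,499 − €1,333.80 = €165.20.
Bill 3, €388: 30% coinsurance on €388 = €116.40. Cost to traveler: €116.40. OOP to date €1,684.20. Insurer: €388 − €116.40 = €271.60.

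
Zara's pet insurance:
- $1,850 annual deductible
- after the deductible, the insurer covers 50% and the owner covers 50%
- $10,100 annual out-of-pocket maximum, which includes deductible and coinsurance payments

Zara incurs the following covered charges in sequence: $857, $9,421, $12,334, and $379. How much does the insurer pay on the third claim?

$8,298

Claim 1 — $857: all of it applies to the deductible. Owner pays $857; OOP now $857. Insurer: $857 − $857 = $0.
Claim 2 — $9,421: $993 finishes the deductible; $8,428 goes to coinsurance; coinsurance $8,428 × 50% = $4,214. Cost to owner: $5,207. OOP to date $6,064. Plan pays $9,421 − $5,207 = $4,214.
Claim 3 — $12,334: deductible already satisfied, so owner's share is 50% × $12,334 = $6,167. Adding that to $6,064 gives $12,231, past the $10,100 cap; owner pays only $10,100 − $6,064 = $4,036. Insurer: $12,334 − $4,036 = $8,298.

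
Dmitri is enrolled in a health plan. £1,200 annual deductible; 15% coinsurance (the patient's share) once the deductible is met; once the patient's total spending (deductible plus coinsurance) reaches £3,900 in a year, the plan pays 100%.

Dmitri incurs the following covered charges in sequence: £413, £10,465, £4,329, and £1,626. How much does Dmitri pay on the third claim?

Claim 1 (£413): all of it applies to the deductible. Patient pays £413; OOP now £413.
Claim 2 (£10,465): deductible takes £787, £9,678 remains; patient's 15% is £1,451.70. Patient pays £2,238.70; OOP now £2,651.70.
Claim 3 (£4,329): 15% coinsurance on £4,329 = £649.35. Cost to patient: £649.35. OOP to date £3,301.05.

£649.35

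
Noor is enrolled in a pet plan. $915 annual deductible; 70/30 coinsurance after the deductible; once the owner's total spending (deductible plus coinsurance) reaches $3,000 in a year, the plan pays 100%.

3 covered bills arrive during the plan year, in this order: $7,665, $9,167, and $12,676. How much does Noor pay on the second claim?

$60

Claim 1 — $7,665: $915 finishes the deductible; $6,750 goes to coinsurance; 30% of $6,750 = $2,025. Cost to owner: $2,940. OOP to date $2,940.
Claim 2 — $9,167: 30% coinsurance on $9,167 = $2,750.10. That would push OOP to $5,690.10, over the $3,000 cap, so owner pays $3,000 − $2,940 = $60.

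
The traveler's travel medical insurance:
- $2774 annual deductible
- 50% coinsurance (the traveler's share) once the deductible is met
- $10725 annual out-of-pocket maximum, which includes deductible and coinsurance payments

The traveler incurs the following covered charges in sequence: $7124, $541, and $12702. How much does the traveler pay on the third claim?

$5505.50

Claim 1 — $7124: $2774 to deductible, leaving $4350; 50% of $4350 = $2175. Traveler owes $4949 (running OOP $4949).
Claim 2 — $541: 50% coinsurance on $541 = $270.50. Traveler pays $270.50; OOP now $5219.50.
Claim 3 — $12702: deductible met; 50% of $12702 = $6351. Adding that to $5219.50 gives $11570.50, past the $10725 cap; traveler pays only $10725 − $5219.50 = $5505.50.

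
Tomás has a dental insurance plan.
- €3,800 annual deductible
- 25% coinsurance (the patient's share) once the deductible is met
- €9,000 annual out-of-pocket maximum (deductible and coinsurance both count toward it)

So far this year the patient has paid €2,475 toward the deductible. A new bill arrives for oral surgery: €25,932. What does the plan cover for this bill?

€19,407

Deductible still to meet: €3,800 − €2,475 = €1,325.
That leaves €25,932 − €1,325 = €24,607 for coinsurance.
25% of €24,607 = €6,151.75 falls to the patient.
That puts the patient's cost at €1,325 + €6,151.75 = €7,476.75 before any cap.
Adding €7,476.75 to the €2,475 already spent would give €9,951.75, which exceeds the €9,000 cap; the patient pays just €9,000 − €2,475 = €6,525.
Insurer pays the balance: €25,932 − €6,525 = €19,407.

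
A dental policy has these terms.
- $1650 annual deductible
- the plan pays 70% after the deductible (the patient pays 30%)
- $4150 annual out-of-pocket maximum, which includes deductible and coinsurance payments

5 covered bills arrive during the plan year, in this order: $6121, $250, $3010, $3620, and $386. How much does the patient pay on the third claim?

$903

Claim 1 — $6121: deductible takes $1650, $4471 remains; 30% of $4471 = $1341.30. Cost to patient: $2991.30. OOP to date $2991.30.
Claim 2 — $250: deductible met; 30% of $250 = $75. Patient owes $75 (running OOP $3066.30).
Claim 3 — $3010: 30% coinsurance on $3010 = $903. Patient owes $903 (running OOP $3969.30).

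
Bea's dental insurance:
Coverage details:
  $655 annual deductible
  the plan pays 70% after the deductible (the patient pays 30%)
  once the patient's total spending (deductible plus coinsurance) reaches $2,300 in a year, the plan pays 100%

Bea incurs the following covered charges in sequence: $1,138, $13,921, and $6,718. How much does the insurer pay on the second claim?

$12,420.90

Claim 1 ($1,138): $655 finishes the deductible; $483 goes to coinsurance; patient's 30% is $144.90. Cost to patient: $799.90. OOP to date $799.90. Plan pays $1,138 − $799.90 = $338.10.
Claim 2 ($13,921): deductible met; 30% of $13,921 = $4,176.30. Adding that to $799.90 gives $4,976.20, past the $2,300 cap; patient pays only $2,300 − $799.90 = $1,500.10. Plan pays $13,921 − $1,500.10 = $12,420.90.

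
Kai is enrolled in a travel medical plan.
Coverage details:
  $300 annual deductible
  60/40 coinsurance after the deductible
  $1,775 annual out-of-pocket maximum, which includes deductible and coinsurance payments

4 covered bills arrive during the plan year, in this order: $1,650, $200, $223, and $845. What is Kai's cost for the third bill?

$89.20

Bill 1, $1,650: deductible takes $300, $1,350 remains; coinsurance $1,350 × 40% = $540. Traveler pays $840; OOP now $840.
Bill 2, $200: 40% coinsurance on $200 = $80. Traveler owes $80 (running OOP $920).
Bill 3, $223: deductible already satisfied, so traveler's share is 40% × $223 = $89.20. Cost to traveler: $89.20. OOP to date $1,009.20.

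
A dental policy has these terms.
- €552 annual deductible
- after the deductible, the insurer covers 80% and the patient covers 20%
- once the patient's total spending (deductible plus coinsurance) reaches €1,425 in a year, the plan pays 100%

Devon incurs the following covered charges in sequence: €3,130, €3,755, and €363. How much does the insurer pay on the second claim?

Claim 1 (€3,130): deductible takes €552, €2,578 remains; 20% of €2,578 = €515.60. Cost to patient: €1,067.60. OOP to date €1,067.60. Insurer: €3,130 − €1,067.60 = €2,062.40.
Claim 2 (€3,755): deductible already satisfied, so patient's share is 20% × €3,755 = €751. OOP would hit €1,818.60 > €1,425, so the cap limits the patient to €1,425 − €1,067.60 = €357.40. Insurer: €3,755 − €357.40 = €3,397.60.

€3,397.60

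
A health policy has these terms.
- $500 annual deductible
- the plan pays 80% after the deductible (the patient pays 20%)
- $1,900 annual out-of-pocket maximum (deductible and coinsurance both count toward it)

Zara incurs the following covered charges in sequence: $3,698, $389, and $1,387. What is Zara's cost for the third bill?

$277.40

#1 ($3,698): $500 to deductible, leaving $3,198; patient's 20% is $639.60. Cost to patient: $1,139.60. OOP to date $1,139.60.
#2 ($389): deductible already satisfied, so patient's share is 20% × $389 = $77.80. Patient owes $77.80 (running OOP $1,217.40).
#3 ($1,387): deductible already satisfied, so patient's share is 20% × $1,387 = $277.40. Patient pays $277.40; OOP now $1,494.80.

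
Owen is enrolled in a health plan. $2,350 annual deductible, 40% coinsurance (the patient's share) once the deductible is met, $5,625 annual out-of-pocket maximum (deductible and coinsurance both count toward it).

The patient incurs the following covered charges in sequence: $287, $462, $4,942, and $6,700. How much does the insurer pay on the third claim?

Bill 1, $287: all of it applies to the deductible. Patient owes $287 (running OOP $287). Plan pays $287 − $287 = $0.
Bill 2, $462: fully absorbed by the deductible. Cost to patient: $462. OOP to date $749. Insurer: $462 − $462 = $0.
Bill 3, $4,942: $1,601 to deductible, leaving $3,341; patient's 40% is $1,336.40. Patient owes $2,937.40 (running OOP $3,686.40). Insurer: $4,942 − $2,937.40 = $2,004.60.

$2,004.60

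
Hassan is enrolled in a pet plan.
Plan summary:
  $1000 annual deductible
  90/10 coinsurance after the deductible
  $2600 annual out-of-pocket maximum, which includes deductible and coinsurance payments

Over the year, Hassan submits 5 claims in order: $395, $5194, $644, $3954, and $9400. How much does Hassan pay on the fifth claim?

$681.30

#1 ($395): fully absorbed by the deductible. Owner pays $395; OOP now $395.
#2 ($5194): deductible takes $605, $4589 remains; owner's 10% is $458.90. Owner pays $1063.90; OOP now $1458.90.
#3 ($644): 10% coinsurance on $644 = $64.40. Owner pays $64.40; OOP now $1523.30.
#4 ($3954): deductible already satisfied, so owner's share is 10% × $3954 = $395.40. Owner owes $395.40 (running OOP $1918.70).
#5 ($9400): 10% coinsurance on $9400 = $940. Adding that to $1918.70 gives $2858.70, past the $2600 cap; owner pays only $2600 − $1918.70 = $681.30.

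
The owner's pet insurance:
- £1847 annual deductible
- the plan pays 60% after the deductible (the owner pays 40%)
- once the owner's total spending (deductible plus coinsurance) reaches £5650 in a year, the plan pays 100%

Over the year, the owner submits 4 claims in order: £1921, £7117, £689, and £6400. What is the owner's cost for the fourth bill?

Bill 1, £1921: deductible takes £1847, £74 remains; owner's 40% is £29.60. Cost to owner: £1876.60. OOP to date £1876.60.
Bill 2, £7117: deductible met; 40% of £7117 = £2846.80. Owner owes £2846.80 (running OOP £4723.40).
Bill 3, £689: 40% coinsurance on £689 = £275.60. Cost to owner: £275.60. OOP to date £4999.
Bill 4, £6400: deductible met; 40% of £6400 = £2560. That would push OOP to £7559, over the £5650 cap, so owner pays £5650 − £4999 = £651.

£651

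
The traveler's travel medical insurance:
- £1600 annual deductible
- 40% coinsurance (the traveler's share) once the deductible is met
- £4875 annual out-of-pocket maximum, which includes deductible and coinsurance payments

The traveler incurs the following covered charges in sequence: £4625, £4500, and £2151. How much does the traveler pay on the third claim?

£265

Claim 1 (£4625): deductible takes £1600, £3025 remains; coinsurance £3025 × 40% = £1210. Cost to traveler: £2810. OOP to date £2810.
Claim 2 (£4500): deductible already satisfied, so traveler's share is 40% × £4500 = £1800. Traveler pays £1800; OOP now £4610.
Claim 3 (£2151): 40% coinsurance on £2151 = £860.40. Adding that to £4610 gives £5470.40, past the £4875 cap; traveler pays only £4875 − £4610 = £265.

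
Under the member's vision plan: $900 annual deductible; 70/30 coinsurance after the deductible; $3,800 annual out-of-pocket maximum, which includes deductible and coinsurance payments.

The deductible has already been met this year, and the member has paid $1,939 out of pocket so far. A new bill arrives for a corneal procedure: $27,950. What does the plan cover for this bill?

$26,089

With the deductible met, the entire $27,950 is subject to coinsurance.
Coinsurance: $27,950 × 30% = $8,385.
Adding $8,385 to the $1,939 already spent would give $10,324, which exceeds the $3,800 cap; the member pays just $3,800 − $1,939 = $1,861.
The insurer covers the remainder: $27,950 − $1,861 = $26,089.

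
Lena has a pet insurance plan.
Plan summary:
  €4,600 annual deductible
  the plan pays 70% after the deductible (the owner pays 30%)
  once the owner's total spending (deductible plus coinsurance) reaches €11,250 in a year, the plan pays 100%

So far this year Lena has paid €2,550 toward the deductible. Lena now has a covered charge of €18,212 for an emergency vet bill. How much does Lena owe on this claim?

€6,898.60

Deductible still to meet: €4,600 − €2,550 = €2,050.
The remaining €16,162 (= €18,212 − €2,050) moves to coinsurance.
Owner's 30% share of €16,162 is €4,848.60.
That puts the owner's cost at €2,050 + €4,848.60 = €6,898.60 before any cap.
Cumulative spending €2,550 + €6,898.60 = €9,448.60 stays under the €11,250 maximum.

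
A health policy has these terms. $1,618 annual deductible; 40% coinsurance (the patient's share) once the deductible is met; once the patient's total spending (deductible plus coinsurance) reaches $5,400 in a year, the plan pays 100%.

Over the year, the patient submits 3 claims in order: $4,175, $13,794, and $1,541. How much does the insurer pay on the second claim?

Claim 1 — $4,175: deductible takes $1,618, $2,557 remains; patient's 40% is $1,022.80. Cost to patient: $2,640.80. OOP to date $2,640.80. Plan pays $4,175 − $2,640.80 = $1,534.20.
Claim 2 — $13,794: deductible already satisfied, so patient's share is 40% × $13,794 = $5,517.60. OOP would hit $8,158.40 > $5,400, so the cap limits the patient to $5,400 − $2,640.80 = $2,759.20. Insurer: $13,794 − $2,759.20 = $11,034.80.

$11,034.80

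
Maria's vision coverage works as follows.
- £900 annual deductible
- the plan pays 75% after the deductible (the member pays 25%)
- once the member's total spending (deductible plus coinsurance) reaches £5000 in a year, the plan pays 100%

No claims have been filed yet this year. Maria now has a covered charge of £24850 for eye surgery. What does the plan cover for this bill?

The full £900 deductible is still open; £900 of this bill applies to it.
After the £900 deductible portion, £24850 − £900 = £23950 is subject to coinsurance.
Member's 25% share of £23950 is £5987.50.
Member responsibility before any cap: £900 + £5987.50 = £6887.50.
Adding £6887.50 to the £0 already spent would give £6887.50, which exceeds the £5000 cap; the member pays just £5000 − £0 = £5000.
Insurer pays the balance: £24850 − £5000 = £19850.

£19850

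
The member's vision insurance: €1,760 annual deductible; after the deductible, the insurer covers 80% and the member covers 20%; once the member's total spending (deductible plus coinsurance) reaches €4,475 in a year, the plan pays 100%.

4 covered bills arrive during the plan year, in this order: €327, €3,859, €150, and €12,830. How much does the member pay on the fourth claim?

€2,199.80

Claim 1 — €327: all of it applies to the deductible. Member pays €327; OOP now €327.
Claim 2 — €3,859: €1,433 to deductible, leaving €2,426; 20% of €2,426 = €485.20. Cost to member: €1,918.20. OOP to date €2,245.20.
Claim 3 — €150: deductible already satisfied, so member's share is 20% × €150 = €30. Member owes €30 (running OOP €2,275.20).
Claim 4 — €12,830: deductible already satisfied, so member's share is 20% × €12,830 = €2,566. Adding that to €2,275.20 gives €4,841.20, past the €4,475 cap; member pays only €4,475 − €2,275.20 = €2,199.80.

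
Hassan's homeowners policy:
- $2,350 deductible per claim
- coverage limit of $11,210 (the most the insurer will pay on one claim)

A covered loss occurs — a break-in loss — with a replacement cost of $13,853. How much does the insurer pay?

$11,210

After the deductible, $13,853 − $2,350 = $11,503 remains.
$11,503 exceeds the $11,210 limit, so the insurer pays the limit: $11,210.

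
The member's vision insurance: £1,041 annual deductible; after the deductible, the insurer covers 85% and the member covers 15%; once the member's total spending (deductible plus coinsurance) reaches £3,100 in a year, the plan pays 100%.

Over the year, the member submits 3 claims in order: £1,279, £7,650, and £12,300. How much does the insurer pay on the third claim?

#1 (£1,279): £1,041 finishes the deductible; £238 goes to coinsurance; 15% of £238 = £35.70. Member pays £1,076.70; OOP now £1,076.70. Insurer: £1,279 − £1,076.70 = £202.30.
#2 (£7,650): 15% coinsurance on £7,650 = £1,147.50. Member owes £1,147.50 (running OOP £2,224.20). Plan pays £7,650 − £1,147.50 = £6,502.50.
#3 (£12,300): deductible met; 15% of £12,300 = £1,845. That would push OOP to £4,069.20, over the £3,100 cap, so member pays £3,100 − £2,224.20 = £875.80. Insurer: £12,300 − £875.80 = £11,424.20.

£11,424.20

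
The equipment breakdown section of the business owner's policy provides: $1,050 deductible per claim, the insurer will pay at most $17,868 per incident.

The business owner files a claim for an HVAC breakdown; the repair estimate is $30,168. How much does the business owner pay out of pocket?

Subtract the deductible: $30,168 − $1,050 = $29,118.
$29,118 exceeds the $17,868 limit, so the insurer pays the limit: $17,868.
The business owner bears the rest of the original loss: $30,168 − $17,868 = $12,300.

$12,300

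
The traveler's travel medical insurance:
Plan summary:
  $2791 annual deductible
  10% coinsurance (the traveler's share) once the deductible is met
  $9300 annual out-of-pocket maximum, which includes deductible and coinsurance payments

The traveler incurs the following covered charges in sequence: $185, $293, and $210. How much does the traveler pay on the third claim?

$210

Claim 1 ($185): entire amount goes to the deductible. Traveler owes $185 (running OOP $185).
Claim 2 ($293): entire amount goes to the deductible. Traveler owes $293 (running OOP $478).
Claim 3 ($210): fully absorbed by the deductible. Cost to traveler: $210. OOP to date $688.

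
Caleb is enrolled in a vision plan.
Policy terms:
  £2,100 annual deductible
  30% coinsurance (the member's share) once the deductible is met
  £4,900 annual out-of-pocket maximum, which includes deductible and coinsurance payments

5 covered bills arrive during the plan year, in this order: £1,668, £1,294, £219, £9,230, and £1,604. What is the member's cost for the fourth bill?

#1 (£1,668): all of it applies to the deductible. Member pays £1,668; OOP now £1,668.
#2 (£1,294): £432 finishes the deductible; £862 goes to coinsurance; coinsurance £862 × 30% = £258.60. Member owes £690.60 (running OOP £2,358.60).
#3 (£219): 30% coinsurance on £219 = £65.70. Member owes £65.70 (running OOP £2,424.30).
#4 (£9,230): 30% coinsurance on £9,230 = £2,769. OOP would hit £5,193.30 > £4,900, so the cap limits the member to £4,900 − £2,424.30 = £2,475.70.

£2,475.70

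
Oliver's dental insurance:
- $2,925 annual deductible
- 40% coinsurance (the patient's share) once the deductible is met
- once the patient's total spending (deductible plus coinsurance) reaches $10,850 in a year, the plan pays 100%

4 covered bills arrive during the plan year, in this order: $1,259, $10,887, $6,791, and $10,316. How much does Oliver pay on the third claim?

$2,716.40

Bill 1, $1,259: all of it applies to the deductible. Cost to patient: $1,259. OOP to date $1,259.
Bill 2, $10,887: deductible takes $1,666, $9,221 remains; coinsurance $9,221 × 40% = $3,688.40. Patient pays $5,354.40; OOP now $6,613.40.
Bill 3, $6,791: deductible met; 40% of $6,791 = $2,716.40. Patient owes $2,716.40 (running OOP $9,329.80).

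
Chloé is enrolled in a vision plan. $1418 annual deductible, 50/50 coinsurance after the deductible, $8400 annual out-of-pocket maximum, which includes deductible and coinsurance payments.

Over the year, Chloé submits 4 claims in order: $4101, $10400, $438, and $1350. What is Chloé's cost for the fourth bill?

Claim 1 ($4101): $1418 finishes the deductible; $2683 goes to coinsurance; member's 50% is $1341.50. Member pays $2759.50; OOP now $2759.50.
Claim 2 ($10400): 50% coinsurance on $10400 = $5200. Member pays $5200; OOP now $7959.50.
Claim 3 ($438): 50% coinsurance on $438 = $219. Member pays $219; OOP now $8178.50.
Claim 4 ($1350): 50% coinsurance on $1350 = $675. OOP would hit $8853.50 > $8400, so the cap limits the member to $8400 − $8178.50 = $221.50.

$221.50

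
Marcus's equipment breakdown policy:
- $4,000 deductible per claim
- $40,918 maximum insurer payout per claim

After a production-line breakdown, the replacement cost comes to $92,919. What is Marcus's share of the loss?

$52,001

After the deductible, $92,919 − $4,000 = $88,919 remains.
$88,919 exceeds the $40,918 limit, so the insurer pays the limit: $40,918.
Out of pocket: $92,919 − $40,918 = $52,001.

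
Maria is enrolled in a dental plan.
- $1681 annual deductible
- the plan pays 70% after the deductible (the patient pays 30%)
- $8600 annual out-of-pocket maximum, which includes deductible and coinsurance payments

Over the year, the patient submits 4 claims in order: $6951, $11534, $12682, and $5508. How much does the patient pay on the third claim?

Claim 1 ($6951): deductible takes $1681, $5270 remains; 30% of $5270 = $1581. Patient pays $3262; OOP now $3262.
Claim 2 ($11534): deductible already satisfied, so patient's share is 30% × $11534 = $3460.20. Cost to patient: $3460.20. OOP to date $6722.20.
Claim 3 ($12682): deductible already satisfied, so patient's share is 30% × $12682 = $3804.60. That would push OOP to $10526.80, over the $8600 cap, so patient pays $8600 − $6722.20 = $1877.80.

$1877.80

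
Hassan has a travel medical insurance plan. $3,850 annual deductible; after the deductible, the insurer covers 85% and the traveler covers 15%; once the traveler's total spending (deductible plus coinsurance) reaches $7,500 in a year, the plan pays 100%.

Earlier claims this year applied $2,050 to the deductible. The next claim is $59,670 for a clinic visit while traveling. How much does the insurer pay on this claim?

Remaining deductible: $3,850 − $2,050 = $1,800.
After the $1,800 deductible portion, $59,670 − $1,800 = $57,870 is subject to coinsurance.
Traveler's 15% share of $57,870 is $8,680.50.
That puts the traveler's cost at $1,800 + $8,680.50 = $10,480.50 before any cap.
Adding $10,480.50 to the $2,050 already spent would give $12,530.50, which exceeds the $7,500 cap; the traveler pays just $7,500 − $2,050 = $5,450.
Insurer pays the balance: $59,670 − $5,450 = $54,220.

$54,220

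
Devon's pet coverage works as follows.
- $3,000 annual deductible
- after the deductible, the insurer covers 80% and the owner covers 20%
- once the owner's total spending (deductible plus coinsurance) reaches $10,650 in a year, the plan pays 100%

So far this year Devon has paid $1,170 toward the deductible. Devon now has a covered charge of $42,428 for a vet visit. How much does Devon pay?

Remaining deductible: $3,000 − $1,170 = $1,830.
After the $1,830 deductible portion, $42,428 − $1,830 = $40,598 is subject to coinsurance.
Coinsurance: $40,598 × 20% = $8,119.60.
Owner responsibility before any cap: $1,830 + $8,119.60 = $9,949.60.
Adding $9,949.60 to the $1,170 already spent would give $11,119.60, which exceeds the $10,650 cap; the owner pays just $10,650 − $1,170 = $9,480.

$9,480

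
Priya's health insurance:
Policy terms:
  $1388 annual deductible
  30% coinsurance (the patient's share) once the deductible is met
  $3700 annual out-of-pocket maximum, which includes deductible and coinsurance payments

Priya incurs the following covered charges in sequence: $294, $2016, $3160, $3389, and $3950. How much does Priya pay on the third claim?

$948

Bill 1, $294: entire amount goes to the deductible. Patient owes $294 (running OOP $294).
Bill 2, $2016: $1094 to deductible, leaving $922; coinsurance $922 × 30% = $276.60. Patient pays $1370.60; OOP now $1664.60.
Bill 3, $3160: 30% coinsurance on $3160 = $948. Cost to patient: $948. OOP to date $2612.60.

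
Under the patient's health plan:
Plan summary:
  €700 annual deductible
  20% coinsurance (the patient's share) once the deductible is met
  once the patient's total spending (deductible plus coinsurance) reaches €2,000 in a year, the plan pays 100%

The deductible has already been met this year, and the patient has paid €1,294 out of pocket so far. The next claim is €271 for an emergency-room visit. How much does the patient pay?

€54.20

With the deductible met, the entire €271 is subject to coinsurance.
Patient's 20% share of €271 is €54.20.
Total out-of-pocket so far would be €1,294 + €54.20 = €1,348.20, below the €2,000 cap — no reduction.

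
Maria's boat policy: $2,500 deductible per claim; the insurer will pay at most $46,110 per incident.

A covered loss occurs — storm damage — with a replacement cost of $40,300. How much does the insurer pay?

$37,800

Subtract the deductible: $40,300 − $2,500 = $37,800.
That's under the $46,110 cap, so the insurer reimburses the full $37,800.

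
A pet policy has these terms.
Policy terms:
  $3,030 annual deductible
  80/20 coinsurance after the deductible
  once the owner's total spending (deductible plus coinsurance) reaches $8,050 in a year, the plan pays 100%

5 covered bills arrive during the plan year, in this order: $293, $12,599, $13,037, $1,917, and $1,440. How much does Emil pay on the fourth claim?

Bill 1, $293: fully absorbed by the deductible. Cost to owner: $293. OOP to date $293.
Bill 2, $12,599: deductible takes $2,737, $9,862 remains; coinsurance $9,862 × 20% = $1,972.40. Cost to owner: $4,709.40. OOP to date $5,002.40.
Bill 3, $13,037: deductible already satisfied, so owner's share is 20% × $13,037 = $2,607.40. Owner owes $2,607.40 (running OOP $7,609.80).
Bill 4, $1,917: deductible met; 20% of $1,917 = $383.40. Owner owes $383.40 (running OOP $7,993.20).

$383.40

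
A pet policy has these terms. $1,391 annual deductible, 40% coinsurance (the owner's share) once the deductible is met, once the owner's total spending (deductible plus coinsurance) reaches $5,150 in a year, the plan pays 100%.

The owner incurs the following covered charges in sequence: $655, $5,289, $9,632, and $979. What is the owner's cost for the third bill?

#1 ($655): all of it applies to the deductible. Owner pays $655; OOP now $655.
#2 ($5,289): $736 finishes the deductible; $4,553 goes to coinsurance; coinsurance $4,553 × 40% = $1,821.20. Cost to owner: $2,557.20. OOP to date $3,212.20.
#3 ($9,632): deductible already satisfied, so owner's share is 40% × $9,632 = $3,852.80. OOP would hit $7,065 > $5,150, so the cap limits the owner to $5,150 − $3,212.20 = $1,937.80.

$1,937.80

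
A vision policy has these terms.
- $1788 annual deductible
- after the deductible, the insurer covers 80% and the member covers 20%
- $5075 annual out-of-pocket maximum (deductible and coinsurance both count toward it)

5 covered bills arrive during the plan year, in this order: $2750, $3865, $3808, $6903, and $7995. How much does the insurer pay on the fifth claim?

$7815.60

#1 ($2750): $1788 to deductible, leaving $962; member's 20% is $192.40. Member pays $1980.40; OOP now $1980.40. Insurer: $2750 − $1980.40 = $769.60.
#2 ($3865): deductible met; 20% of $3865 = $773. Member pays $773; OOP now $2753.40. Insurer: $3865 − $773 = $3092.
#3 ($3808): deductible already satisfied, so member's share is 20% × $3808 = $761.60. Cost to member: $761.60. OOP to date $3515. Plan pays $3808 − $761.60 = $3046.40.
#4 ($6903): deductible met; 20% of $6903 = $1380.60. Member pays $1380.60; OOP now $4895.60. Insurer: $6903 − $1380.60 = $5522.40.
#5 ($7995): deductible already satisfied, so member's share is 20% × $7995 = $1599. Adding that to $4895.60 gives $6494.60, past the $5075 cap; member pays only $5075 − $4895.60 = $179.40. Insurer: $7995 − $179.40 = $7815.60.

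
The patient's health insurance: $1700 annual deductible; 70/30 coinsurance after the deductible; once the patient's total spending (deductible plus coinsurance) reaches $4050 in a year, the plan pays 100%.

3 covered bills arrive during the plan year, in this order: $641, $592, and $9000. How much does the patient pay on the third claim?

$2817

Claim 1 ($641): entire amount goes to the deductible. Patient owes $641 (running OOP $641).
Claim 2 ($592): entire amount goes to the deductible. Patient owes $592 (running OOP $1233).
Claim 3 ($9000): $467 finishes the deductible; $8533 goes to coinsurance; 30% of $8533 = $2559.90. Together that's $467 + $2559.90 = $3026.90. Adding that to $1233 gives $4259.90, past the $4050 cap; patient pays only $4050 − $1233 = $2817.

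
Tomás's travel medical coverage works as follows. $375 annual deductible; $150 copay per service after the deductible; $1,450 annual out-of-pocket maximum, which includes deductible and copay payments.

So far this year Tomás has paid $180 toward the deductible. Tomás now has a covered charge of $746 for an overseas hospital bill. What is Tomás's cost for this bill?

$180 of the $375 deductible is already met, leaving $195.
That leaves $746 − $195 = $551 for the copay.
Copay on this service: $150.
So the traveler owes $195 + $150 = $345 before any cap.
Total out-of-pocket so far would be $180 + $345 = $525, below the $1,450 cap — no reduction.

$345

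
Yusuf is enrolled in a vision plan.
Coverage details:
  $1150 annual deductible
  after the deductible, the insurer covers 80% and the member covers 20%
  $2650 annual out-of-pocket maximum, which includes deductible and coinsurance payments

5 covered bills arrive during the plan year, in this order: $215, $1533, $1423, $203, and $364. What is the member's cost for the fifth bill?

$72.80

#1 ($215): entire amount goes to the deductible. Member owes $215 (running OOP $215).
#2 ($1533): deductible takes $935, $598 remains; coinsurance $598 × 20% = $119.60. Cost to member: $1054.60. OOP to date $1269.60.
#3 ($1423): deductible met; 20% of $1423 = $284.60. Cost to member: $284.60. OOP to date $1554.20.
#4 ($203): deductible met; 20% of $203 = $40.60. Member pays $40.60; OOP now $1594.80.
#5 ($364): deductible already satisfied, so member's share is 20% × $364 = $72.80. Member owes $72.80 (running OOP $1667.60).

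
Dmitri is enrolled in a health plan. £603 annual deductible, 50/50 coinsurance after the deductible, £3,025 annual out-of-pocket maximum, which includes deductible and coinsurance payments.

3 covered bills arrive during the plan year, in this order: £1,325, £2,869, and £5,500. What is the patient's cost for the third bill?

£626.50

#1 (£1,325): £603 finishes the deductible; £722 goes to coinsurance; coinsurance £722 × 50% = £361. Patient pays £964; OOP now £964.
#2 (£2,869): deductible met; 50% of £2,869 = £1,434.50. Patient owes £1,434.50 (running OOP £2,398.50).
#3 (£5,500): deductible met; 50% of £5,500 = £2,750. OOP would hit £5,148.50 > £3,025, so the cap limits the patient to £3,025 − £2,398.50 = £626.50.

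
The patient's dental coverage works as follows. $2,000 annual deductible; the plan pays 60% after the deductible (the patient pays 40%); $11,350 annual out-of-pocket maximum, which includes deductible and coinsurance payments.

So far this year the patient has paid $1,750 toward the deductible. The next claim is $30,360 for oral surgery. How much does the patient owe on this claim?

$9,600

$1,750 of the $2,000 deductible is already met, leaving $250.
The remaining $30,110 (= $30,360 − $250) moves to coinsurance.
40% of $30,110 = $12,044 falls to the patient.
That puts the patient's cost at $250 + $12,044 = $12,294 before any cap.
Year-to-date out-of-pocket would reach $1,750 + $12,294 = $14,044, above the $11,350 maximum, so the patient pays only $11,350 − $1,750 = $9,600.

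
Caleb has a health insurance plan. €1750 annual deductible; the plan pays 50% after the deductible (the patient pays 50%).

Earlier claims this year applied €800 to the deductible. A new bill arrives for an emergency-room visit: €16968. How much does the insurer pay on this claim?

€8009

Deductible still to meet: €1750 − €800 = €950.
The remaining €16018 (= €16968 − €950) moves to coinsurance.
Patient's 50% share of €16018 is €8009.
Patient responsibility: €950 + €8009 = €8959.
The insurer covers the remainder: €16968 − €8959 = €8009.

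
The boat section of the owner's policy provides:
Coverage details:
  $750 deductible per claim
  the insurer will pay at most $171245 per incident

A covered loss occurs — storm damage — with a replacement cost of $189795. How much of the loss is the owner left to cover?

Less the $750 deductible: $189795 − $750 = $189045.
$189045 exceeds the $171245 limit, so the insurer pays the limit: $171245.
Owner's share is the uncovered remainder: $189795 − $171245 = $18550.

$18550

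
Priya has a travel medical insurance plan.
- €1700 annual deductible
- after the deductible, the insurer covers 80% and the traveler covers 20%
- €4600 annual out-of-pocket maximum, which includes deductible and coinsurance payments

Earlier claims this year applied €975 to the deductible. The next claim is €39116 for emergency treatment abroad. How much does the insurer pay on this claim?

Remaining deductible: €1700 − €975 = €725.
The remaining €38391 (= €39116 − €725) moves to coinsurance.
Coinsurance: €38391 × 20% = €7678.20.
So the traveler owes €725 + €7678.20 = €8403.20 before any cap.
Year-to-date out-of-pocket would reach €975 + €8403.20 = €9378.20, above the €4600 maximum, so the traveler pays only €4600 − €975 = €3625.
The plan picks up €39116 − €3625 = €35491.

€35491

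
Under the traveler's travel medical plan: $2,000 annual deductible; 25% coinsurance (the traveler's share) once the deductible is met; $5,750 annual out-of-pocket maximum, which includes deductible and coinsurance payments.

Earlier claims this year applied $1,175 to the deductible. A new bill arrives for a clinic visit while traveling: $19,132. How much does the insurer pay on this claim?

$14,557

Remaining deductible: $2,000 − $1,175 = $825.
The remaining $18,307 (= $19,132 − $825) moves to coinsurance.
Coinsurance: $18,307 × 25% = $4,576.75.
That puts the traveler's cost at $825 + $4,576.75 = $5,401.75 before any cap.
Adding $5,401.75 to the $1,175 already spent would give $6,576.75, which exceeds the $5,750 cap; the traveler pays just $5,750 − $1,175 = $4,575.
The insurer covers the remainder: $19,132 − $4,575 = $14,557.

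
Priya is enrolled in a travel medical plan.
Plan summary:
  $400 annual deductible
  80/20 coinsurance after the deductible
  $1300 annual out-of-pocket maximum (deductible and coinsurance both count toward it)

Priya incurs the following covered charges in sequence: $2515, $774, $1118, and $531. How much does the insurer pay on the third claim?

Claim 1 ($2515): deductible takes $400, $2115 remains; 20% of $2115 = $423. Cost to traveler: $823. OOP to date $823. Plan pays $2515 − $823 = $1692.
Claim 2 ($774): 20% coinsurance on $774 = $154.80. Cost to traveler: $154.80. OOP to date $977.80. Insurer: $774 − $154.80 = $619.20.
Claim 3 ($1118): deductible already satisfied, so traveler's share is 20% × $1118 = $223.60. Traveler owes $223.60 (running OOP $1201.40). Insurer: $1118 − $223.60 = $894.40.

$894.40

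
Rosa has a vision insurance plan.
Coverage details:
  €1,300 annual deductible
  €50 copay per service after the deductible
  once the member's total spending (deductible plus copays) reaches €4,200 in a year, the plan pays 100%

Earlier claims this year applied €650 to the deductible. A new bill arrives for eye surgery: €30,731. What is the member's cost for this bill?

€700

Deductible still to meet: €1,300 − €650 = €650.
After the €650 deductible portion, €30,731 − €650 = €30,081 is subject to the copay.
Copay on this service: €50.
So the member owes €650 + €50 = €700 before any cap.
Cumulative spending €650 + €700 = €1,350 stays under the €4,200 maximum.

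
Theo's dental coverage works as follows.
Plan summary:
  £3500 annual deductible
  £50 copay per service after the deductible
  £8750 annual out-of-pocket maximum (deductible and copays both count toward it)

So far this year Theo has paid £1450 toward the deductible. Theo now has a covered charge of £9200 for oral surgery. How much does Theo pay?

£1450 of the £3500 deductible is already met, leaving £2050.
After the £2050 deductible portion, £9200 − £2050 = £7150 is subject to the copay.
Copay on this service: £50.
Patient responsibility before any cap: £2050 + £50 = £2100.
Year-to-date out-of-pocket becomes £1450 + £2100 = £3550, still under the £8750 maximum, so no cap applies.

£2100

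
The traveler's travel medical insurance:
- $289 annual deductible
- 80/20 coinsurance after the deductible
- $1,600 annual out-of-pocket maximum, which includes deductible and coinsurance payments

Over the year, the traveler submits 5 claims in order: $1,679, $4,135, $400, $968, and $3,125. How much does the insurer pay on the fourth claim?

Bill 1, $1,679: deductible takes $289, $1,390 remains; 20% of $1,390 = $278. Traveler pays $567; OOP now $567. Plan pays $1,679 − $567 = $1,112.
Bill 2, $4,135: deductible already satisfied, so traveler's share is 20% × $4,135 = $827. Traveler owes $827 (running OOP $1,394). Insurer: $4,135 − $827 = $3,308.
Bill 3, $400: deductible met; 20% of $400 = $80. Traveler owes $80 (running OOP $1,474). Plan pays $400 − $80 = $320.
Bill 4, $968: 20% coinsurance on $968 = $193.60. OOP would hit $1,667.60 > $1,600, so the cap limits the traveler to $1,600 − $1,474 = $126. Plan pays $968 − $126 = $842.

$842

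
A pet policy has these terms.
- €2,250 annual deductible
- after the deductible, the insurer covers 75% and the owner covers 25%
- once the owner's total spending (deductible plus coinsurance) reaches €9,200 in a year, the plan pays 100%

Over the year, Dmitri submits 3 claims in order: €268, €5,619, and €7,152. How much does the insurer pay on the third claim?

Claim 1 (€268): fully absorbed by the deductible. Owner pays €268; OOP now €268. Plan pays €268 − €268 = €0.
Claim 2 (€5,619): deductible takes €1,982, €3,637 remains; coinsurance €3,637 × 25% = €909.25. Owner pays €2,891.25; OOP now €3,159.25. Insurer: €5,619 − €2,891.25 = €2,727.75.
Claim 3 (€7,152): 25% coinsurance on €7,152 = €1,788. Owner owes €1,788 (running OOP €4,947.25). Insurer: €7,152 − €1,788 = €5,364.

€5,364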